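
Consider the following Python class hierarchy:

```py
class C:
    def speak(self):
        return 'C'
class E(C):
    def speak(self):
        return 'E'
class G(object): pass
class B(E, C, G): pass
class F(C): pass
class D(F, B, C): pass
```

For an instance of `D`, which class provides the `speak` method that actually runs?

E

L[D] = D + merge(L[F], L[B], L[C], [F B C])
  take F:  [F C object] + [B E C G object] + [C object] + [F B C]
  take B:  [C object] + [B E C G object] + [C object] + [B C]
  take E:  [C object] + [E C G object] + [C object] + [C]
  take C:  [C object] + [C G object] + [C object] + [C]
  take G:  [object] + [G object] + [object]
  take object:  [object] + [object] + [object]
MRO: D F B E C G object
speak is defined in: C, E. First along the MRO is E.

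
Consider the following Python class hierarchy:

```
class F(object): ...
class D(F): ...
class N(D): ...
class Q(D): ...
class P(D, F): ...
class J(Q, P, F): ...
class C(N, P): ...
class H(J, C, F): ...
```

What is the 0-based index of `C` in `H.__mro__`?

3

L[H] = H + merge(L[J], L[C], L[F], [J C F])
  take J:  [J Q P D F object] + [C N P D F object] + [F object] + [J C F]
  take Q:  [Q P D F object] + [C N P D F object] + [F object] + [C F]
  take C:  [P D F object] + [C N P D F object] + [F object] + [C F]
  take N:  [P D F object] + [N P D F object] + [F object] + [F]
  take P:  [P D F object] + [P D F object] + [F object] + [F]
  take D:  [D F object] + [D F object] + [F object] + [F]
  take F:  [F object] + [F object] + [F object] + [F]
  take object:  [object] + [object] + [object]
MRO: H J Q C N P D F object
C sits at index 3.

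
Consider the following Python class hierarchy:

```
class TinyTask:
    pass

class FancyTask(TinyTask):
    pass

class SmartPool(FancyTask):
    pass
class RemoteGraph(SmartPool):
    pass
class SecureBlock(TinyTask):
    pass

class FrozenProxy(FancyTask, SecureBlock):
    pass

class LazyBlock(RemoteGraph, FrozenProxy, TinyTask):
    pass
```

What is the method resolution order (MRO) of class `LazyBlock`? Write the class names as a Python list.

[LazyBlock, RemoteGraph, SmartPool, FrozenProxy, FancyTask, SecureBlock, TinyTask, object]

L[LazyBlock] = LazyBlock + merge(L[RemoteGraph], L[FrozenProxy], L[TinyTask], [RemoteGraph FrozenProxy TinyTask])
  take RemoteGraph:  [RemoteGraph SmartPool FancyTask TinyTask object] + [FrozenProxy FancyTask SecureBlock TinyTask object] + [TinyTask object] + [RemoteGraph FrozenProxy TinyTask]
  take SmartPool:  [SmartPool FancyTask TinyTask object] + [FrozenProxy FancyTask SecureBlock TinyTask object] + [TinyTask object] + [FrozenProxy TinyTask]
  take FrozenProxy:  [FancyTask TinyTask object] + [FrozenProxy FancyTask SecureBlock TinyTask object] + [TinyTask object] + [FrozenProxy TinyTask]
  take FancyTask:  [FancyTask TinyTask object] + [FancyTask SecureBlock TinyTask object] + [TinyTask object] + [TinyTask]
  take SecureBlock:  [TinyTask object] + [SecureBlock TinyTask object] + [TinyTask object] + [TinyTask]
  take TinyTask:  [TinyTask object] + [TinyTask object] + [TinyTask object] + [TinyTask]
  take object:  [object] + [object] + [object]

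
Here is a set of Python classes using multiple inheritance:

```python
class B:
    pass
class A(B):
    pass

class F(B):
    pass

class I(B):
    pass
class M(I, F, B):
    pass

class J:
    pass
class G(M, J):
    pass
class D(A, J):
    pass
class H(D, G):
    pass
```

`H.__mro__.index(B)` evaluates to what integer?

L[H] = H + merge(L[D], L[G], [D G])
  take D:  [D A B J object] + [G M I F B J object] + [D G]
  take A:  [A B J object] + [G M I F B J object] + [G]
  take G:  [B J object] + [G M I F B J object] + [G]
  take M:  [B J object] + [M I F B J object]
  take I:  [B J object] + [I F B J object]
  take F:  [B J object] + [F B J object]
  take B:  [B J object] + [B J object]
  take J:  [J object] + [J object]
  take object:  [object] + [object]
MRO: H D A G M I F B J object
B sits at index 7.

7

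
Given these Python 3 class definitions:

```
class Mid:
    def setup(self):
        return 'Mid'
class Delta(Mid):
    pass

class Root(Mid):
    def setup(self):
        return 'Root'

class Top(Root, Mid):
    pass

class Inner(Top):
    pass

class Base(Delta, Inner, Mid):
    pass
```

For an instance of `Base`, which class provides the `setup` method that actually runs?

Root

L[Base] = Base + merge(L[Delta], L[Inner], L[Mid], [Delta Inner Mid])
  take Delta:  [Delta Mid object] + [Inner Top Root Mid object] + [Mid object] + [Delta Inner Mid]
  take Inner:  [Mid object] + [Inner Top Root Mid object] + [Mid object] + [Inner Mid]
  take Top:  [Mid object] + [Top Root Mid object] + [Mid object] + [Mid]
  take Root:  [Mid object] + [Root Mid object] + [Mid object] + [Mid]
  take Mid:  [Mid object] + [Mid object] + [Mid object] + [Mid]
  take object:  [object] + [object] + [object]
MRO: Base Delta Inner Top Root Mid object
setup is defined in: Mid, Root. First along the MRO is Root.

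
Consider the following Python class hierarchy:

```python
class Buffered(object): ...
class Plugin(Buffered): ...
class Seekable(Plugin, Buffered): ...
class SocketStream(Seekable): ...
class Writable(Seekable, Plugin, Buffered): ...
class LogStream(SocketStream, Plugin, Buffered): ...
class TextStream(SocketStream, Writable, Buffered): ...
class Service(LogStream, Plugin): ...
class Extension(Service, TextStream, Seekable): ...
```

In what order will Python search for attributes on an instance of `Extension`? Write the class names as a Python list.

[Extension, Service, LogStream, TextStream, SocketStream, Writable, Seekable, Plugin, Buffered, object]

L[Extension] = Extension + merge(L[Service], L[TextStream], L[Seekable], [Service TextStream Seekable])
  take Service:  [Service LogStream SocketStream Seekable Plugin Buffered object] + [TextStream SocketStream Writable Seekable Plugin Buffered object] + [Seekable Plugin Buffered object] + [Service TextStream Seekable]
  take LogStream:  [LogStream SocketStream Seekable Plugin Buffered object] + [TextStream SocketStream Writable Seekable Plugin Buffered object] + [Seekable Plugin Buffered object] + [TextStream Seekable]
  take TextStream:  [SocketStream Seekable Plugin Buffered object] + [TextStream SocketStream Writable Seekable Plugin Buffered object] + [Seekable Plugin Buffered object] + [TextStream Seekable]
  take SocketStream:  [SocketStream Seekable Plugin Buffered object] + [SocketStream Writable Seekable Plugin Buffered object] + [Seekable Plugin Buffered object] + [Seekable]
  take Writable:  [Seekable Plugin Buffered object] + [Writable Seekable Plugin Buffered object] + [Seekable Plugin Buffered object] + [Seekable]
  take Seekable:  [Seekable Plugin Buffered object] + [Seekable Plugin Buffered object] + [Seekable Plugin Buffered object] + [Seekable]
  take Plugin:  [Plugin Buffered object] + [Plugin Buffered object] + [Plugin Buffered object]
  take Buffered:  [Buffered object] + [Buffered object] + [Buffered object]
  take object:  [object] + [object] + [object]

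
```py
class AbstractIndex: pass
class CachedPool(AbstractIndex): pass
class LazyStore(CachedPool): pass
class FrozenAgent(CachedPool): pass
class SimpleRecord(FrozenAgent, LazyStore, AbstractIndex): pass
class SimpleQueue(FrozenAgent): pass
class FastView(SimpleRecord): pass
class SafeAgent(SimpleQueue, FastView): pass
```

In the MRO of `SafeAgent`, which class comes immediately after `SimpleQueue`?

FastView

L[SafeAgent] = SafeAgent + merge(L[SimpleQueue], L[FastView], [SimpleQueue FastView])
  take SimpleQueue:  [SimpleQueue FrozenAgent CachedPool AbstractIndex object] + [FastView SimpleRecord FrozenAgent LazyStore CachedPool AbstractIndex object] + [SimpleQueue FastView]
  take FastView:  [FrozenAgent CachedPool AbstractIndex object] + [FastView SimpleRecord FrozenAgent LazyStore CachedPool AbstractIndex object] + [FastView]
  take SimpleRecord:  [FrozenAgent CachedPool AbstractIndex object] + [SimpleRecord FrozenAgent LazyStore CachedPool AbstractIndex object]
  take FrozenAgent:  [FrozenAgent CachedPool AbstractIndex object] + [FrozenAgent LazyStore CachedPool AbstractIndex object]
  take LazyStore:  [CachedPool AbstractIndex object] + [LazyStore CachedPool AbstractIndex object]
  take CachedPool:  [CachedPool AbstractIndex object] + [CachedPool AbstractIndex object]
  take AbstractIndex:  [AbstractIndex object] + [AbstractIndex object]
  take object:  [object] + [object]
MRO: SafeAgent SimpleQueue FastView SimpleRecord FrozenAgent LazyStore CachedPool AbstractIndex object
SimpleQueue is at position 1; next is FastView.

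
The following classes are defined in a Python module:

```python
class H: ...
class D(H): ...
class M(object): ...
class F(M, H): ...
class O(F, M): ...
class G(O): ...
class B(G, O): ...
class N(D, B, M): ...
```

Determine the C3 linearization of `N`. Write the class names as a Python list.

[N, D, B, G, O, F, M, H, object]

L[N] = N + merge(L[D], L[B], L[M], [D B M])
  take D:  [D H object] + [B G O F M H object] + [M object] + [D B M]
  take B:  [H object] + [B G O F M H object] + [M object] + [B M]
  take G:  [H object] + [G O F M H object] + [M object] + [M]
  take O:  [H object] + [O F M H object] + [M object] + [M]
  take F:  [H object] + [F M H object] + [M object] + [M]
  take M:  [H object] + [M H object] + [M object] + [M]
  take H:  [H object] + [H object] + [object]
  take object:  [object] + [object] + [object]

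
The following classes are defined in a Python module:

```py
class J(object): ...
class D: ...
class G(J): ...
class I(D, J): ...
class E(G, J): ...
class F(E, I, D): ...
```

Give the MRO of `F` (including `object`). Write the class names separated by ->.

F -> E -> G -> I -> D -> J -> object

L[F] = F + merge(L[E], L[I], L[D], [E I D])
  take E:  [E G J object] + [I D J object] + [D object] + [E I D]
  take G:  [G J object] + [I D J object] + [D object] + [I D]
  take I:  [J object] + [I D J object] + [D object] + [I D]
  take D:  [J object] + [D J object] + [D object] + [D]
  take J:  [J object] + [J object] + [object]
  take object:  [object] + [object] + [object]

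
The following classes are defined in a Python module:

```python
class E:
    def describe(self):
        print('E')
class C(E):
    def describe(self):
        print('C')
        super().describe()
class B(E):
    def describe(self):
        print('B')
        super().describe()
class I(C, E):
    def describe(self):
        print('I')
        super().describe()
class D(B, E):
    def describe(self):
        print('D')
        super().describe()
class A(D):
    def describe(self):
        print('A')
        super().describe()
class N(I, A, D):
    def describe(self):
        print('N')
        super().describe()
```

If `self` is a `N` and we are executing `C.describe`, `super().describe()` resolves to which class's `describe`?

L[N] = N + merge(L[I], L[A], L[D], [I A D])
  take I:  [I C E object] + [A D B E object] + [D B E object] + [I A D]
  take C:  [C E object] + [A D B E object] + [D B E object] + [A D]
  take A:  [E object] + [A D B E object] + [D B E object] + [A D]
  take D:  [E object] + [D B E object] + [D B E object] + [D]
  take B:  [E object] + [B E object] + [B E object]
  take E:  [E object] + [E object] + [E object]
  take object:  [object] + [object] + [object]
MRO: N I C A D B E object
super() in C.describe on a N instance goes to the class after C in N's MRO: A.

A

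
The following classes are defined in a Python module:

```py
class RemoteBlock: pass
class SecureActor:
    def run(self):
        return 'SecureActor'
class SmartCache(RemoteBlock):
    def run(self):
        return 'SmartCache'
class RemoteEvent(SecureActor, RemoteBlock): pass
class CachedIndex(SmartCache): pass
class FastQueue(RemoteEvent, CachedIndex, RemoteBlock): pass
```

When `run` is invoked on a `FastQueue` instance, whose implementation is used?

L[FastQueue] = FastQueue + merge(L[RemoteEvent], L[CachedIndex], L[RemoteBlock], [RemoteEvent CachedIndex RemoteBlock])
  take RemoteEvent:  [RemoteEvent SecureActor RemoteBlock object] + [CachedIndex SmartCache RemoteBlock object] + [RemoteBlock object] + [RemoteEvent CachedIndex RemoteBlock]
  take SecureActor:  [SecureActor RemoteBlock object] + [CachedIndex SmartCache RemoteBlock object] + [RemoteBlock object] + [CachedIndex RemoteBlock]
  take CachedIndex:  [RemoteBlock object] + [CachedIndex SmartCache RemoteBlock object] + [RemoteBlock object] + [CachedIndex RemoteBlock]
  take SmartCache:  [RemoteBlock object] + [SmartCache RemoteBlock object] + [RemoteBlock object] + [RemoteBlock]
  take RemoteBlock:  [RemoteBlock object] + [RemoteBlock object] + [RemoteBlock object] + [RemoteBlock]
  take object:  [object] + [object] + [object]
MRO: FastQueue RemoteEvent SecureActor CachedIndex SmartCache RemoteBlock object
run is defined in: SecureActor, SmartCache. First along the MRO is SecureActor.

SecureActor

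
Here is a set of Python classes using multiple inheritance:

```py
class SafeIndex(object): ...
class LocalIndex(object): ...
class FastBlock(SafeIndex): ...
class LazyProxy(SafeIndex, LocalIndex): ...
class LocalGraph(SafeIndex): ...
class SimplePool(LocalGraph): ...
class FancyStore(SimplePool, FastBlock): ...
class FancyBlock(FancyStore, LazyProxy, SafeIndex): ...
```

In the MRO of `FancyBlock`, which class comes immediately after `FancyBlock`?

L[FancyBlock] = FancyBlock + merge(L[FancyStore], L[LazyProxy], L[SafeIndex], [FancyStore LazyProxy SafeIndex])
  take FancyStore:  [FancyStore SimplePool LocalGraph FastBlock SafeIndex object] + [LazyProxy SafeIndex LocalIndex object] + [SafeIndex object] + [FancyStore LazyProxy SafeIndex]
  take SimplePool:  [SimplePool LocalGraph FastBlock SafeIndex object] + [LazyProxy SafeIndex LocalIndex object] + [SafeIndex object] + [LazyProxy SafeIndex]
  take LocalGraph:  [LocalGraph FastBlock SafeIndex object] + [LazyProxy SafeIndex LocalIndex object] + [SafeIndex object] + [LazyProxy SafeIndex]
  take FastBlock:  [FastBlock SafeIndex object] + [LazyProxy SafeIndex LocalIndex object] + [SafeIndex object] + [LazyProxy SafeIndex]
  take LazyProxy:  [SafeIndex object] + [LazyProxy SafeIndex LocalIndex object] + [SafeIndex object] + [LazyProxy SafeIndex]
  take SafeIndex:  [SafeIndex object] + [SafeIndex LocalIndex object] + [SafeIndex object] + [SafeIndex]
  take LocalIndex:  [object] + [LocalIndex object] + [object]
  take object:  [object] + [object] + [object]
MRO: FancyBlock FancyStore SimplePool LocalGraph FastBlock LazyProxy SafeIndex LocalIndex object
FancyBlock is at position 0; next is FancyStore.

FancyStore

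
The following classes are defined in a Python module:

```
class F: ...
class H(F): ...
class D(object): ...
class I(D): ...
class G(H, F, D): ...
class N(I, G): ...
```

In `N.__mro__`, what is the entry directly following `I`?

G

L[N] = N + merge(L[I], L[G], [I G])
  take I:  [I D object] + [G H F D object] + [I G]
  take G:  [D object] + [G H F D object] + [G]
  take H:  [D object] + [H F D object]
  take F:  [D object] + [F D object]
  take D:  [D object] + [D object]
  take object:  [object] + [object]
MRO: N I G H F D object
I is at position 1; next is G.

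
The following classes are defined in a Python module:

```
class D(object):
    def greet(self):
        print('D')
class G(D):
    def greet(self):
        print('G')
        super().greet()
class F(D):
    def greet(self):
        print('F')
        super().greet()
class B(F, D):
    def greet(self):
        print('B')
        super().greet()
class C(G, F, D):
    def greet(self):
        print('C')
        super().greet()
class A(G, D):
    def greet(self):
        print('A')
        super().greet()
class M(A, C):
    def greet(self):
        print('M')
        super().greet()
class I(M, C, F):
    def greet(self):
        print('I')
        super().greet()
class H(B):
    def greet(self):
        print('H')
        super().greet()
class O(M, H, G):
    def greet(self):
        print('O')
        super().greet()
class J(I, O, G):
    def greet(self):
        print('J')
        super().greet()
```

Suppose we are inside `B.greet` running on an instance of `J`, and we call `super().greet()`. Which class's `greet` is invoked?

F

L[J] = J + merge(L[I], L[O], L[G], [I O G])
  take I:  [I M A C G F D object] + [O M A C H G B F D object] + [G D object] + [I O G]
  take O:  [M A C G F D object] + [O M A C H G B F D object] + [G D object] + [O G]
  take M:  [M A C G F D object] + [M A C H G B F D object] + [G D object] + [G]
  take A:  [A C G F D object] + [A C H G B F D object] + [G D object] + [G]
  take C:  [C G F D object] + [C H G B F D object] + [G D object] + [G]
  take H:  [G F D object] + [H G B F D object] + [G D object] + [G]
  take G:  [G F D object] + [G B F D object] + [G D object] + [G]
  take B:  [F D object] + [B F D object] + [D object]
  take F:  [F D object] + [F D object] + [D object]
  take D:  [D object] + [D object] + [D object]
  take object:  [object] + [object] + [object]
MRO: J I O M A C H G B F D object
super() in B.greet on a J instance goes to the class after B in J's MRO: F.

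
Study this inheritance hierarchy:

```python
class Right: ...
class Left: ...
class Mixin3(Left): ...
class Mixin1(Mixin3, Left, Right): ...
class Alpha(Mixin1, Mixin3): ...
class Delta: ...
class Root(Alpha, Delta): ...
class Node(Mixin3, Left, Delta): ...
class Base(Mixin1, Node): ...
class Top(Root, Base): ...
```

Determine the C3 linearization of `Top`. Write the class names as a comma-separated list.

Top, Root, Alpha, Base, Mixin1, Node, Mixin3, Left, Right, Delta, object

L[Top] = Top + merge(L[Root], L[Base], [Root Base])
  take Root:  [Root Alpha Mixin1 Mixin3 Left Right Delta object] + [Base Mixin1 Node Mixin3 Left Right Delta object] + [Root Base]
  take Alpha:  [Alpha Mixin1 Mixin3 Left Right Delta object] + [Base Mixin1 Node Mixin3 Left Right Delta object] + [Base]
  take Base:  [Mixin1 Mixin3 Left Right Delta object] + [Base Mixin1 Node Mixin3 Left Right Delta object] + [Base]
  take Mixin1:  [Mixin1 Mixin3 Left Right Delta object] + [Mixin1 Node Mixin3 Left Right Delta object]
  take Node:  [Mixin3 Left Right Delta object] + [Node Mixin3 Left Right Delta object]
  take Mixin3:  [Mixin3 Left Right Delta object] + [Mixin3 Left Right Delta object]
  take Left:  [Left Right Delta object] + [Left Right Delta object]
  take Right:  [Right Delta object] + [Right Delta object]
  take Delta:  [Delta object] + [Delta object]
  take object:  [object] + [object]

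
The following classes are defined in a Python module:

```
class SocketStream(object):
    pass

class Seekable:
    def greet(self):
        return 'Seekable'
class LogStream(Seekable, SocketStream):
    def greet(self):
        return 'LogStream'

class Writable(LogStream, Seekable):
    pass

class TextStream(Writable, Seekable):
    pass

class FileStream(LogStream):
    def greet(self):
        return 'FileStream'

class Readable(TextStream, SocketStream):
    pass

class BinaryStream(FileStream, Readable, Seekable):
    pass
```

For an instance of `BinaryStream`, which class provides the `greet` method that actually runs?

L[BinaryStream] = BinaryStream + merge(L[FileStream], L[Readable], L[Seekable], [FileStream Readable Seekable])
  take FileStream:  [FileStream LogStream Seekable SocketStream object] + [Readable TextStream Writable LogStream Seekable SocketStream object] + [Seekable object] + [FileStream Readable Seekable]
  take Readable:  [LogStream Seekable SocketStream object] + [Readable TextStream Writable LogStream Seekable SocketStream object] + [Seekable object] + [Readable Seekable]
  take TextStream:  [LogStream Seekable SocketStream object] + [TextStream Writable LogStream Seekable SocketStream object] + [Seekable object] + [Seekable]
  take Writable:  [LogStream Seekable SocketStream object] + [Writable LogStream Seekable SocketStream object] + [Seekable object] + [Seekable]
  take LogStream:  [LogStream Seekable SocketStream object] + [LogStream Seekable SocketStream object] + [Seekable object] + [Seekable]
  take Seekable:  [Seekable SocketStream object] + [Seekable SocketStream object] + [Seekable object] + [Seekable]
  take SocketStream:  [SocketStream object] + [SocketStream object] + [object]
  take object:  [object] + [object] + [object]
MRO: BinaryStream FileStream Readable TextStream Writable LogStream Seekable SocketStream object
greet is defined in: FileStream, LogStream, Seekable. First along the MRO is FileStream.

FileStream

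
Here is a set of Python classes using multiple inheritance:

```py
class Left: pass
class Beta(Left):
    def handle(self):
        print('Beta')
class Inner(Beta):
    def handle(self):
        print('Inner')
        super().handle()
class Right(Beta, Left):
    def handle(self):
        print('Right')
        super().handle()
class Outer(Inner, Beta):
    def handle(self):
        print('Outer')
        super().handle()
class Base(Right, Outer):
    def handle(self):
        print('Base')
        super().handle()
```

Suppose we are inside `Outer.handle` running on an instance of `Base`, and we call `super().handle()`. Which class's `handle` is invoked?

Inner

L[Base] = Base + merge(L[Right], L[Outer], [Right Outer])
  take Right:  [Right Beta Left object] + [Outer Inner Beta Left object] + [Right Outer]
  take Outer:  [Beta Left object] + [Outer Inner Beta Left object] + [Outer]
  take Inner:  [Beta Left object] + [Inner Beta Left object]
  take Beta:  [Beta Left object] + [Beta Left object]
  take Left:  [Left object] + [Left object]
  take object:  [object] + [object]
MRO: Base Right Outer Inner Beta Left object
super() in Outer.handle on a Base instance goes to the class after Outer in Base's MRO: Inner.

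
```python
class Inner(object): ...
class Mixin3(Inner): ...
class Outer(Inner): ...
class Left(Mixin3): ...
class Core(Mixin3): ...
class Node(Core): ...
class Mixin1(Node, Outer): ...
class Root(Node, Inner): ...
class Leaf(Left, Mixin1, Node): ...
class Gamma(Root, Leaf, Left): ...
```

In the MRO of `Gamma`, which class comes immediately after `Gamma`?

L[Gamma] = Gamma + merge(L[Root], L[Leaf], L[Left], [Root Leaf Left])
  take Root:  [Root Node Core Mixin3 Inner object] + [Leaf Left Mixin1 Node Core Mixin3 Outer Inner object] + [Left Mixin3 Inner object] + [Root Leaf Left]
  take Leaf:  [Node Core Mixin3 Inner object] + [Leaf Left Mixin1 Node Core Mixin3 Outer Inner object] + [Left Mixin3 Inner object] + [Leaf Left]
  take Left:  [Node Core Mixin3 Inner object] + [Left Mixin1 Node Core Mixin3 Outer Inner object] + [Left Mixin3 Inner object] + [Left]
  take Mixin1:  [Node Core Mixin3 Inner object] + [Mixin1 Node Core Mixin3 Outer Inner object] + [Mixin3 Inner object]
  take Node:  [Node Core Mixin3 Inner object] + [Node Core Mixin3 Outer Inner object] + [Mixin3 Inner object]
  take Core:  [Core Mixin3 Inner object] + [Core Mixin3 Outer Inner object] + [Mixin3 Inner object]
  take Mixin3:  [Mixin3 Inner object] + [Mixin3 Outer Inner object] + [Mixin3 Inner object]
  take Outer:  [Inner object] + [Outer Inner object] + [Inner object]
  take Inner:  [Inner object] + [Inner object] + [Inner object]
  take object:  [object] + [object] + [object]
MRO: Gamma Root Leaf Left Mixin1 Node Core Mixin3 Outer Inner object
Gamma is at position 0; next is Root.

Root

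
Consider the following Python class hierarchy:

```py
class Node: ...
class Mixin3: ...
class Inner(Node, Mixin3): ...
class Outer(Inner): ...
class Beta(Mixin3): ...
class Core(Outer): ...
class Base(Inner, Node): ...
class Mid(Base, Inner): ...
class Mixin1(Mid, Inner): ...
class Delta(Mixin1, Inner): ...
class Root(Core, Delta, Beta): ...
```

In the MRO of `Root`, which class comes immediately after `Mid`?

L[Root] = Root + merge(L[Core], L[Delta], L[Beta], [Core Delta Beta])
  take Core:  [Core Outer Inner Node Mixin3 object] + [Delta Mixin1 Mid Base Inner Node Mixin3 object] + [Beta Mixin3 object] + [Core Delta Beta]
  take Outer:  [Outer Inner Node Mixin3 object] + [Delta Mixin1 Mid Base Inner Node Mixin3 object] + [Beta Mixin3 object] + [Delta Beta]
  take Delta:  [Inner Node Mixin3 object] + [Delta Mixin1 Mid Base Inner Node Mixin3 object] + [Beta Mixin3 object] + [Delta Beta]
  take Mixin1:  [Inner Node Mixin3 object] + [Mixin1 Mid Base Inner Node Mixin3 object] + [Beta Mixin3 object] + [Beta]
  take Mid:  [Inner Node Mixin3 object] + [Mid Base Inner Node Mixin3 object] + [Beta Mixin3 object] + [Beta]
  take Base:  [Inner Node Mixin3 object] + [Base Inner Node Mixin3 object] + [Beta Mixin3 object] + [Beta]
  take Inner:  [Inner Node Mixin3 object] + [Inner Node Mixin3 object] + [Beta Mixin3 object] + [Beta]
  take Node:  [Node Mixin3 object] + [Node Mixin3 object] + [Beta Mixin3 object] + [Beta]
  take Beta:  [Mixin3 object] + [Mixin3 object] + [Beta Mixin3 object] + [Beta]
  take Mixin3:  [Mixin3 object] + [Mixin3 object] + [Mixin3 object]
  take object:  [object] + [object] + [object]
MRO: Root Core Outer Delta Mixin1 Mid Base Inner Node Beta Mixin3 object
Mid is at position 5; next is Base.

Base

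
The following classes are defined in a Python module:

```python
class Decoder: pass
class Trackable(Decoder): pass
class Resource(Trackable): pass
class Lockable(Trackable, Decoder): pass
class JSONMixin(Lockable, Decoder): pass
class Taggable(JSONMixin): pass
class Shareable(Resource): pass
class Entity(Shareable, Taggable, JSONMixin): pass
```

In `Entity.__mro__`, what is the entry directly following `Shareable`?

L[Entity] = Entity + merge(L[Shareable], L[Taggable], L[JSONMixin], [Shareable Taggable JSONMixin])
  take Shareable:  [Shareable Resource Trackable Decoder object] + [Taggable JSONMixin Lockable Trackable Decoder object] + [JSONMixin Lockable Trackable Decoder object] + [Shareable Taggable JSONMixin]
  take Resource:  [Resource Trackable Decoder object] + [Taggable JSONMixin Lockable Trackable Decoder object] + [JSONMixin Lockable Trackable Decoder object] + [Taggable JSONMixin]
  take Taggable:  [Trackable Decoder object] + [Taggable JSONMixin Lockable Trackable Decoder object] + [JSONMixin Lockable Trackable Decoder object] + [Taggable JSONMixin]
  take JSONMixin:  [Trackable Decoder object] + [JSONMixin Lockable Trackable Decoder object] + [JSONMixin Lockable Trackable Decoder object] + [JSONMixin]
  take Lockable:  [Trackable Decoder object] + [Lockable Trackable Decoder object] + [Lockable Trackable Decoder object]
  take Trackable:  [Trackable Decoder object] + [Trackable Decoder object] + [Trackable Decoder object]
  take Decoder:  [Decoder object] + [Decoder object] + [Decoder object]
  take object:  [object] + [object] + [object]
MRO: Entity Shareable Resource Taggable JSONMixin Lockable Trackable Decoder object
Shareable is at position 1; next is Resource.

Resource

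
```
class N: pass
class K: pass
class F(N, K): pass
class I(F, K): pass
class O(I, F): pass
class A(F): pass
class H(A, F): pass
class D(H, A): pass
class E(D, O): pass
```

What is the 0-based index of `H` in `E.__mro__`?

2

L[E] = E + merge(L[D], L[O], [D O])
  take D:  [D H A F N K object] + [O I F N K object] + [D O]
  take H:  [H A F N K object] + [O I F N K object] + [O]
  take A:  [A F N K object] + [O I F N K object] + [O]
  take O:  [F N K object] + [O I F N K object] + [O]
  take I:  [F N K object] + [I F N K object]
  take F:  [F N K object] + [F N K object]
  take N:  [N K object] + [N K object]
  take K:  [K object] + [K object]
  take object:  [object] + [object]
MRO: E D H A O I F N K object
H sits at index 2.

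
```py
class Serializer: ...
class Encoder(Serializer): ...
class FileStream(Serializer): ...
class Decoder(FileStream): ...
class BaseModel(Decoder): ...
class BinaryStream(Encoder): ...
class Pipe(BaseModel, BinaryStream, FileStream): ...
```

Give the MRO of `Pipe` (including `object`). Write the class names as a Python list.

[Pipe, BaseModel, Decoder, BinaryStream, FileStream, Encoder, Serializer, object]

L[Pipe] = Pipe + merge(L[BaseModel], L[BinaryStream], L[FileStream], [BaseModel BinaryStream FileStream])
  take BaseModel:  [BaseModel Decoder FileStream Serializer object] + [BinaryStream Encoder Serializer object] + [FileStream Serializer object] + [BaseModel BinaryStream FileStream]
  take Decoder:  [Decoder FileStream Serializer object] + [BinaryStream Encoder Serializer object] + [FileStream Serializer object] + [BinaryStream FileStream]
  take BinaryStream:  [FileStream Serializer object] + [BinaryStream Encoder Serializer object] + [FileStream Serializer object] + [BinaryStream FileStream]
  take FileStream:  [FileStream Serializer object] + [Encoder Serializer object] + [FileStream Serializer object] + [FileStream]
  take Encoder:  [Serializer object] + [Encoder Serializer object] + [Serializer object]
  take Serializer:  [Serializer object] + [Serializer object] + [Serializer object]
  take object:  [object] + [object] + [object]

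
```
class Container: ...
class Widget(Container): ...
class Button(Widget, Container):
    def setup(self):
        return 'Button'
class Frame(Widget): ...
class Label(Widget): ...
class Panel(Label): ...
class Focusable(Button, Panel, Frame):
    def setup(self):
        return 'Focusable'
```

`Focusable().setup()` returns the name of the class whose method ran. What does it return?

L[Focusable] = Focusable + merge(L[Button], L[Panel], L[Frame], [Button Panel Frame])
  take Button:  [Button Widget Container object] + [Panel Label Widget Container object] + [Frame Widget Container object] + [Button Panel Frame]
  take Panel:  [Widget Container object] + [Panel Label Widget Container object] + [Frame Widget Container object] + [Panel Frame]
  take Label:  [Widget Container object] + [Label Widget Container object] + [Frame Widget Container object] + [Frame]
  take Frame:  [Widget Container object] + [Widget Container object] + [Frame Widget Container object] + [Frame]
  take Widget:  [Widget Container object] + [Widget Container object] + [Widget Container object]
  take Container:  [Container object] + [Container object] + [Container object]
  take object:  [object] + [object] + [object]
MRO: Focusable Button Panel Label Frame Widget Container object
setup is defined in: Button, Focusable. First along the MRO is Focusable.

Focusable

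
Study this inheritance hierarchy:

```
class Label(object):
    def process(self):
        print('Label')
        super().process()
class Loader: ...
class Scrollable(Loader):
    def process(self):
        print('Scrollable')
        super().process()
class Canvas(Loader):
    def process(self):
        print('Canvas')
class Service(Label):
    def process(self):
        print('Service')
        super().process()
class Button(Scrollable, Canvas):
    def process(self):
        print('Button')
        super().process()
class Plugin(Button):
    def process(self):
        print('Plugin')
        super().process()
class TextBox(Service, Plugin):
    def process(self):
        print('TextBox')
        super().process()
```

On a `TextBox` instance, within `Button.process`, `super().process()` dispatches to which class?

Scrollable

L[TextBox] = TextBox + merge(L[Service], L[Plugin], [Service Plugin])
  take Service:  [Service Label object] + [Plugin Button Scrollable Canvas Loader object] + [Service Plugin]
  take Label:  [Label object] + [Plugin Button Scrollable Canvas Loader object] + [Plugin]
  take Plugin:  [object] + [Plugin Button Scrollable Canvas Loader object] + [Plugin]
  take Button:  [object] + [Button Scrollable Canvas Loader object]
  take Scrollable:  [object] + [Scrollable Canvas Loader object]
  take Canvas:  [object] + [Canvas Loader object]
  take Loader:  [object] + [Loader object]
  take object:  [object] + [object]
MRO: TextBox Service Label Plugin Button Scrollable Canvas Loader object
super() in Button.process on a TextBox instance goes to the class after Button in TextBox's MRO: Scrollable.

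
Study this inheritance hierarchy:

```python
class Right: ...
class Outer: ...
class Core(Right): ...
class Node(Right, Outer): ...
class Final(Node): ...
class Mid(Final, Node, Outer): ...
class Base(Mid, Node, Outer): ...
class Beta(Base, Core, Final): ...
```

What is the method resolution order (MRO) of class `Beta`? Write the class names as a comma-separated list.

L[Beta] = Beta + merge(L[Base], L[Core], L[Final], [Base Core Final])
  take Base:  [Base Mid Final Node Right Outer object] + [Core Right object] + [Final Node Right Outer object] + [Base Core Final]
  take Mid:  [Mid Final Node Right Outer object] + [Core Right object] + [Final Node Right Outer object] + [Core Final]
  take Core:  [Final Node Right Outer object] + [Core Right object] + [Final Node Right Outer object] + [Core Final]
  take Final:  [Final Node Right Outer object] + [Right object] + [Final Node Right Outer object] + [Final]
  take Node:  [Node Right Outer object] + [Right object] + [Node Right Outer object]
  take Right:  [Right Outer object] + [Right object] + [Right Outer object]
  take Outer:  [Outer object] + [object] + [Outer object]
  take object:  [object] + [object] + [object]

Beta, Base, Mid, Core, Final, Node, Right, Outer, object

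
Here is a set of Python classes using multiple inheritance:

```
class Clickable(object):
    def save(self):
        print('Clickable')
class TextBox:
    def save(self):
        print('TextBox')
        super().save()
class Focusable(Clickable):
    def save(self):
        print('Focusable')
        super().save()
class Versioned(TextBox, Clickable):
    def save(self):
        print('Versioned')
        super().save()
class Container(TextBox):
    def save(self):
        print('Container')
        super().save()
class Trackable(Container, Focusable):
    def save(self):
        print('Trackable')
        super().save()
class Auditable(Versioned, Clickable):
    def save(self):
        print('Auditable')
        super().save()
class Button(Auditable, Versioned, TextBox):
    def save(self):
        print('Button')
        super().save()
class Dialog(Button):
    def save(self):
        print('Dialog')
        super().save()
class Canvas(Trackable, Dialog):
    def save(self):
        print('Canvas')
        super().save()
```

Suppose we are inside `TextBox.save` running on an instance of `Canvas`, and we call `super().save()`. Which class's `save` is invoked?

Focusable

L[Canvas] = Canvas + merge(L[Trackable], L[Dialog], [Trackable Dialog])
  take Trackable:  [Trackable Container TextBox Focusable Clickable object] + [Dialog Button Auditable Versioned TextBox Clickable object] + [Trackable Dialog]
  take Container:  [Container TextBox Focusable Clickable object] + [Dialog Button Auditable Versioned TextBox Clickable object] + [Dialog]
  take Dialog:  [TextBox Focusable Clickable object] + [Dialog Button Auditable Versioned TextBox Clickable object] + [Dialog]
  take Button:  [TextBox Focusable Clickable object] + [Button Auditable Versioned TextBox Clickable object]
  take Auditable:  [TextBox Focusable Clickable object] + [Auditable Versioned TextBox Clickable object]
  take Versioned:  [TextBox Focusable Clickable object] + [Versioned TextBox Clickable object]
  take TextBox:  [TextBox Focusable Clickable object] + [TextBox Clickable object]
  take Focusable:  [Focusable Clickable object] + [Clickable object]
  take Clickable:  [Clickable object] + [Clickable object]
  take object:  [object] + [object]
MRO: Canvas Trackable Container Dialog Button Auditable Versioned TextBox Focusable Clickable object
super() in TextBox.save on a Canvas instance goes to the class after TextBox in Canvas's MRO: Focusable.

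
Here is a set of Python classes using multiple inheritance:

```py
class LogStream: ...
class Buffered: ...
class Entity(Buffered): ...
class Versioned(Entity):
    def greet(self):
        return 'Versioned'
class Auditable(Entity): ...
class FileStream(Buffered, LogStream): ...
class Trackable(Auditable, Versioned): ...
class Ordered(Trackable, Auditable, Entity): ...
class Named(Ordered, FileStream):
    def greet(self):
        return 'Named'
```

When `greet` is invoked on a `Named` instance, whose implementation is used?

Named

L[Named] = Named + merge(L[Ordered], L[FileStream], [Ordered FileStream])
  take Ordered:  [Ordered Trackable Auditable Versioned Entity Buffered object] + [FileStream Buffered LogStream object] + [Ordered FileStream]
  take Trackable:  [Trackable Auditable Versioned Entity Buffered object] + [FileStream Buffered LogStream object] + [FileStream]
  take Auditable:  [Auditable Versioned Entity Buffered object] + [FileStream Buffered LogStream object] + [FileStream]
  take Versioned:  [Versioned Entity Buffered object] + [FileStream Buffered LogStream object] + [FileStream]
  take Entity:  [Entity Buffered object] + [FileStream Buffered LogStream object] + [FileStream]
  take FileStream:  [Buffered object] + [FileStream Buffered LogStream object] + [FileStream]
  take Buffered:  [Buffered object] + [Buffered LogStream object]
  take LogStream:  [object] + [LogStream object]
  take object:  [object] + [object]
MRO: Named Ordered Trackable Auditable Versioned Entity FileStream Buffered LogStream object
greet is defined in: Named, Versioned. First along the MRO is Named.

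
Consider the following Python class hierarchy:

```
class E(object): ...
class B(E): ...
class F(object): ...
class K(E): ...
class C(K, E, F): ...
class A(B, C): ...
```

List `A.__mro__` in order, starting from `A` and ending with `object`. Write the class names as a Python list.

L[A] = A + merge(L[B], L[C], [B C])
  take B:  [B E object] + [C K E F object] + [B C]
  take C:  [E object] + [C K E F object] + [C]
  take K:  [E object] + [K E F object]
  take E:  [E object] + [E F object]
  take F:  [object] + [F object]
  take object:  [object] + [object]

[A, B, C, K, E, F, object]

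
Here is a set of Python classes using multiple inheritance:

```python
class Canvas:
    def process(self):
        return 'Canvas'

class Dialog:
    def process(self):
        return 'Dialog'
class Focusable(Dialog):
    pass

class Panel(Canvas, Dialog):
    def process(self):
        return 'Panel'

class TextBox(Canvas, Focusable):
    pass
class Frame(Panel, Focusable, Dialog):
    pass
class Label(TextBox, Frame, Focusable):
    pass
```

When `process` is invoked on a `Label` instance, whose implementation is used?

Panel

L[Label] = Label + merge(L[TextBox], L[Frame], L[Focusable], [TextBox Frame Focusable])
  take TextBox:  [TextBox Canvas Focusable Dialog object] + [Frame Panel Canvas Focusable Dialog object] + [Focusable Dialog object] + [TextBox Frame Focusable]
  take Frame:  [Canvas Focusable Dialog object] + [Frame Panel Canvas Focusable Dialog object] + [Focusable Dialog object] + [Frame Focusable]
  take Panel:  [Canvas Focusable Dialog object] + [Panel Canvas Focusable Dialog object] + [Focusable Dialog object] + [Focusable]
  take Canvas:  [Canvas Focusable Dialog object] + [Canvas Focusable Dialog object] + [Focusable Dialog object] + [Focusable]
  take Focusable:  [Focusable Dialog object] + [Focusable Dialog object] + [Focusable Dialog object] + [Focusable]
  take Dialog:  [Dialog object] + [Dialog object] + [Dialog object]
  take object:  [object] + [object] + [object]
MRO: Label TextBox Frame Panel Canvas Focusable Dialog object
process is defined in: Canvas, Dialog, Panel. First along the MRO is Panel.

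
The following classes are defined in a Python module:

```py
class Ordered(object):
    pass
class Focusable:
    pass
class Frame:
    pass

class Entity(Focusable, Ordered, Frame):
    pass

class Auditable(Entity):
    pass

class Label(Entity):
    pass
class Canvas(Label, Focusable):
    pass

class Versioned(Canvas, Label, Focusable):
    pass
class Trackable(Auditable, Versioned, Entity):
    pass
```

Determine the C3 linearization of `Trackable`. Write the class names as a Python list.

L[Trackable] = Trackable + merge(L[Auditable], L[Versioned], L[Entity], [Auditable Versioned Entity])
  take Auditable:  [Auditable Entity Focusable Ordered Frame object] + [Versioned Canvas Label Entity Focusable Ordered Frame object] + [Entity Focusable Ordered Frame object] + [Auditable Versioned Entity]
  take Versioned:  [Entity Focusable Ordered Frame object] + [Versioned Canvas Label Entity Focusable Ordered Frame object] + [Entity Focusable Ordered Frame object] + [Versioned Entity]
  take Canvas:  [Entity Focusable Ordered Frame object] + [Canvas Label Entity Focusable Ordered Frame object] + [Entity Focusable Ordered Frame object] + [Entity]
  take Label:  [Entity Focusable Ordered Frame object] + [Label Entity Focusable Ordered Frame object] + [Entity Focusable Ordered Frame object] + [Entity]
  take Entity:  [Entity Focusable Ordered Frame object] + [Entity Focusable Ordered Frame object] + [Entity Focusable Ordered Frame object] + [Entity]
  take Focusable:  [Focusable Ordered Frame object] + [Focusable Ordered Frame object] + [Focusable Ordered Frame object]
  take Ordered:  [Ordered Frame object] + [Ordered Frame object] + [Ordered Frame object]
  take Frame:  [Frame object] + [Frame object] + [Frame object]
  take object:  [object] + [object] + [object]

[Trackable, Auditable, Versioned, Canvas, Label, Entity, Focusable, Ordered, Frame, object]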